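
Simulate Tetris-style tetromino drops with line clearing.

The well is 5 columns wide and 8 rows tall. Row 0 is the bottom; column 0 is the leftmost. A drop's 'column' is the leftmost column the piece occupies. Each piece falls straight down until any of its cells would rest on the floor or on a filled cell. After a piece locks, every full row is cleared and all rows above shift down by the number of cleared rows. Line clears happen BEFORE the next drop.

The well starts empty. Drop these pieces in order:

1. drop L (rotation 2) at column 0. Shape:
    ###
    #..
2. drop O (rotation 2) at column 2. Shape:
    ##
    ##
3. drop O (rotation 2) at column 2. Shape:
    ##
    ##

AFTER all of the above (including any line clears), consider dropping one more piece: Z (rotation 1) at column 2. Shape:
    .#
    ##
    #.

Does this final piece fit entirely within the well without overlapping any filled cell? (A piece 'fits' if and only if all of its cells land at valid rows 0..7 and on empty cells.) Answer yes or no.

Drop 1: L rot2 at col 0 lands with bottom-row=0; cleared 0 line(s) (total 0); column heights now [2 2 2 0 0], max=2
Drop 2: O rot2 at col 2 lands with bottom-row=2; cleared 0 line(s) (total 0); column heights now [2 2 4 4 0], max=4
Drop 3: O rot2 at col 2 lands with bottom-row=4; cleared 0 line(s) (total 0); column heights now [2 2 6 6 0], max=6
Test piece Z rot1 at col 2 (width 2): heights before test = [2 2 6 6 0]; fits = False

Answer: no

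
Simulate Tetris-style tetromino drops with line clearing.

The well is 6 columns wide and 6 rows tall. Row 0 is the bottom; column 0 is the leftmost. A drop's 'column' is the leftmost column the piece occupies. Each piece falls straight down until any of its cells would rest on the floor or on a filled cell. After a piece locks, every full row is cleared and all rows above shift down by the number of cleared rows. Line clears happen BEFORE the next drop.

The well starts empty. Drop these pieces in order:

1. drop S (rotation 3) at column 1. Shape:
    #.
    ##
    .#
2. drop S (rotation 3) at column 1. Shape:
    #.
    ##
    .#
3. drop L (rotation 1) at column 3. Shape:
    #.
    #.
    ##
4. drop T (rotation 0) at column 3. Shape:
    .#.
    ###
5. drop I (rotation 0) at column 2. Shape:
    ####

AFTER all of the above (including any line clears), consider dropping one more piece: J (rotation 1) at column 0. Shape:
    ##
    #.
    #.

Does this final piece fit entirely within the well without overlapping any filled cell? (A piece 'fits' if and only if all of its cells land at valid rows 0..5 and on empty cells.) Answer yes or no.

Answer: yes

Derivation:
Drop 1: S rot3 at col 1 lands with bottom-row=0; cleared 0 line(s) (total 0); column heights now [0 3 2 0 0 0], max=3
Drop 2: S rot3 at col 1 lands with bottom-row=2; cleared 0 line(s) (total 0); column heights now [0 5 4 0 0 0], max=5
Drop 3: L rot1 at col 3 lands with bottom-row=0; cleared 0 line(s) (total 0); column heights now [0 5 4 3 1 0], max=5
Drop 4: T rot0 at col 3 lands with bottom-row=3; cleared 0 line(s) (total 0); column heights now [0 5 4 4 5 4], max=5
Drop 5: I rot0 at col 2 lands with bottom-row=5; cleared 0 line(s) (total 0); column heights now [0 5 6 6 6 6], max=6
Test piece J rot1 at col 0 (width 2): heights before test = [0 5 6 6 6 6]; fits = True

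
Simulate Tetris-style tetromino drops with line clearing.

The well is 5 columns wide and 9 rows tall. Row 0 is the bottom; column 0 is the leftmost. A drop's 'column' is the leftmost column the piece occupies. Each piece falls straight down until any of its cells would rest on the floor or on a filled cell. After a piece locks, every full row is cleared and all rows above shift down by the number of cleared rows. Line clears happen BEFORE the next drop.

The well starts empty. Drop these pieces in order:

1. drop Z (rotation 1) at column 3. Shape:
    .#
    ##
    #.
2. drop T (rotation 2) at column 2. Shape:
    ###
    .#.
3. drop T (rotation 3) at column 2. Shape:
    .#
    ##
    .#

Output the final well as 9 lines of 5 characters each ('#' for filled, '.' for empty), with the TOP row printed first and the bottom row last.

Drop 1: Z rot1 at col 3 lands with bottom-row=0; cleared 0 line(s) (total 0); column heights now [0 0 0 2 3], max=3
Drop 2: T rot2 at col 2 lands with bottom-row=2; cleared 0 line(s) (total 0); column heights now [0 0 4 4 4], max=4
Drop 3: T rot3 at col 2 lands with bottom-row=4; cleared 0 line(s) (total 0); column heights now [0 0 6 7 4], max=7

Answer: .....
.....
...#.
..##.
...#.
..###
...##
...##
...#.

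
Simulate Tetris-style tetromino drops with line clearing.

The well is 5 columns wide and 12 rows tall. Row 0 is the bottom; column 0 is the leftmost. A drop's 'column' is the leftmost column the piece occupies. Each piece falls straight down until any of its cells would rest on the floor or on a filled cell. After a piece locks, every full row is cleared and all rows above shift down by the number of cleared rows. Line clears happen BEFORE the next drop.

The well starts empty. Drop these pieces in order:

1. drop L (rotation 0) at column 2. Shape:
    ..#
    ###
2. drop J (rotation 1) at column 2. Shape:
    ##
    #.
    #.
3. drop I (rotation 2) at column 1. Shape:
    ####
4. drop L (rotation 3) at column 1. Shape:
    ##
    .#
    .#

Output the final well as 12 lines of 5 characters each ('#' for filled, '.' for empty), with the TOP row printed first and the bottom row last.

Drop 1: L rot0 at col 2 lands with bottom-row=0; cleared 0 line(s) (total 0); column heights now [0 0 1 1 2], max=2
Drop 2: J rot1 at col 2 lands with bottom-row=1; cleared 0 line(s) (total 0); column heights now [0 0 4 4 2], max=4
Drop 3: I rot2 at col 1 lands with bottom-row=4; cleared 0 line(s) (total 0); column heights now [0 5 5 5 5], max=5
Drop 4: L rot3 at col 1 lands with bottom-row=5; cleared 0 line(s) (total 0); column heights now [0 8 8 5 5], max=8

Answer: .....
.....
.....
.....
.##..
..#..
..#..
.####
..##.
..#..
..#.#
..###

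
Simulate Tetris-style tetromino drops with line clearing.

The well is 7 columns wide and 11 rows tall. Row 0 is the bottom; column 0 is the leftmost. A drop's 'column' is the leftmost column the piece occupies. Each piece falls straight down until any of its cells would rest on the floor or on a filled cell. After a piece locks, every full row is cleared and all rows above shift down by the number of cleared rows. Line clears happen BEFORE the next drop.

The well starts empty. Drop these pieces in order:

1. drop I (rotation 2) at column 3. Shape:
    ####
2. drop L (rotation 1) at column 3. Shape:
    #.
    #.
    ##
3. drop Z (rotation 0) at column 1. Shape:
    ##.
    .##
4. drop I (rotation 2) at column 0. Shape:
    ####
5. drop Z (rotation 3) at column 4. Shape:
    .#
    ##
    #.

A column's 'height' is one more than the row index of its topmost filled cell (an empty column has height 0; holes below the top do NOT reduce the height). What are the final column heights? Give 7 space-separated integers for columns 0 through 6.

Answer: 7 7 7 7 4 5 1

Derivation:
Drop 1: I rot2 at col 3 lands with bottom-row=0; cleared 0 line(s) (total 0); column heights now [0 0 0 1 1 1 1], max=1
Drop 2: L rot1 at col 3 lands with bottom-row=1; cleared 0 line(s) (total 0); column heights now [0 0 0 4 2 1 1], max=4
Drop 3: Z rot0 at col 1 lands with bottom-row=4; cleared 0 line(s) (total 0); column heights now [0 6 6 5 2 1 1], max=6
Drop 4: I rot2 at col 0 lands with bottom-row=6; cleared 0 line(s) (total 0); column heights now [7 7 7 7 2 1 1], max=7
Drop 5: Z rot3 at col 4 lands with bottom-row=2; cleared 0 line(s) (total 0); column heights now [7 7 7 7 4 5 1], max=7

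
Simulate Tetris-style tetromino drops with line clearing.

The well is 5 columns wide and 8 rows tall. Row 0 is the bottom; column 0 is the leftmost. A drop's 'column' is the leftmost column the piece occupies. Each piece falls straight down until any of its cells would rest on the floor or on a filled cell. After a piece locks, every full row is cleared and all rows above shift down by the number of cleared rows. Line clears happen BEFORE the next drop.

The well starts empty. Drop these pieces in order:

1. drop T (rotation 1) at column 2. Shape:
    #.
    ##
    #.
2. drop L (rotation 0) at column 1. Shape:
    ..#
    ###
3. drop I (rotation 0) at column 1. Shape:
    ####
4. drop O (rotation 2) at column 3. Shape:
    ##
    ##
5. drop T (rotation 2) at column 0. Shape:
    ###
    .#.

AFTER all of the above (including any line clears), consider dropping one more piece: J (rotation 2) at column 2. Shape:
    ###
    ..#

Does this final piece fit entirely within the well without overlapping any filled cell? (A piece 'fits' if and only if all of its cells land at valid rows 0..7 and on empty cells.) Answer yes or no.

Drop 1: T rot1 at col 2 lands with bottom-row=0; cleared 0 line(s) (total 0); column heights now [0 0 3 2 0], max=3
Drop 2: L rot0 at col 1 lands with bottom-row=3; cleared 0 line(s) (total 0); column heights now [0 4 4 5 0], max=5
Drop 3: I rot0 at col 1 lands with bottom-row=5; cleared 0 line(s) (total 0); column heights now [0 6 6 6 6], max=6
Drop 4: O rot2 at col 3 lands with bottom-row=6; cleared 0 line(s) (total 0); column heights now [0 6 6 8 8], max=8
Drop 5: T rot2 at col 0 lands with bottom-row=6; cleared 1 line(s) (total 1); column heights now [0 7 6 7 7], max=7
Test piece J rot2 at col 2 (width 3): heights before test = [0 7 6 7 7]; fits = False

Answer: no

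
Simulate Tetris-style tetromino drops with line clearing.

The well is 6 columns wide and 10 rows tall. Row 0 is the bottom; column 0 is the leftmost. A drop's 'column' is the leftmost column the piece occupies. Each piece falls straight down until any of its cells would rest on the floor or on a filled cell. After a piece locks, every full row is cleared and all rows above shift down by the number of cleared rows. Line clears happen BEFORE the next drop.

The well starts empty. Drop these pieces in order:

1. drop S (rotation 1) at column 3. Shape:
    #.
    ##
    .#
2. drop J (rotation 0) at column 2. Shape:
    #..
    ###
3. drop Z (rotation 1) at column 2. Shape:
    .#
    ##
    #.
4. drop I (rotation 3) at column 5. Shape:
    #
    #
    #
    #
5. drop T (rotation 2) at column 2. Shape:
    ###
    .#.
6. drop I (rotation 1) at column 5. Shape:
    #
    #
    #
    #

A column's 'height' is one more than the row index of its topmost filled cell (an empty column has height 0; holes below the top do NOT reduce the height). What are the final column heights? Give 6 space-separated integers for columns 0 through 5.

Drop 1: S rot1 at col 3 lands with bottom-row=0; cleared 0 line(s) (total 0); column heights now [0 0 0 3 2 0], max=3
Drop 2: J rot0 at col 2 lands with bottom-row=3; cleared 0 line(s) (total 0); column heights now [0 0 5 4 4 0], max=5
Drop 3: Z rot1 at col 2 lands with bottom-row=5; cleared 0 line(s) (total 0); column heights now [0 0 7 8 4 0], max=8
Drop 4: I rot3 at col 5 lands with bottom-row=0; cleared 0 line(s) (total 0); column heights now [0 0 7 8 4 4], max=8
Drop 5: T rot2 at col 2 lands with bottom-row=8; cleared 0 line(s) (total 0); column heights now [0 0 10 10 10 4], max=10
Drop 6: I rot1 at col 5 lands with bottom-row=4; cleared 0 line(s) (total 0); column heights now [0 0 10 10 10 8], max=10

Answer: 0 0 10 10 10 8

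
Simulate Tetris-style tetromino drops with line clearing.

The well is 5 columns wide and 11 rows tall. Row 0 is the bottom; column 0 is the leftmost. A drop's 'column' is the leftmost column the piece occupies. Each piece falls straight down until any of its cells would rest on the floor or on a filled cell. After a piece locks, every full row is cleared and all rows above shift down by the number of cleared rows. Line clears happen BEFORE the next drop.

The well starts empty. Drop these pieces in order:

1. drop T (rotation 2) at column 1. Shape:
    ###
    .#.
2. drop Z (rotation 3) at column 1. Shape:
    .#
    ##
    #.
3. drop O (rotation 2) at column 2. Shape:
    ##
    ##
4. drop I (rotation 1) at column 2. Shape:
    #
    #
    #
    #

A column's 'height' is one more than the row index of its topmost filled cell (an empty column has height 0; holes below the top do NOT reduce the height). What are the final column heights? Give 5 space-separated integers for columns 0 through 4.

Drop 1: T rot2 at col 1 lands with bottom-row=0; cleared 0 line(s) (total 0); column heights now [0 2 2 2 0], max=2
Drop 2: Z rot3 at col 1 lands with bottom-row=2; cleared 0 line(s) (total 0); column heights now [0 4 5 2 0], max=5
Drop 3: O rot2 at col 2 lands with bottom-row=5; cleared 0 line(s) (total 0); column heights now [0 4 7 7 0], max=7
Drop 4: I rot1 at col 2 lands with bottom-row=7; cleared 0 line(s) (total 0); column heights now [0 4 11 7 0], max=11

Answer: 0 4 11 7 0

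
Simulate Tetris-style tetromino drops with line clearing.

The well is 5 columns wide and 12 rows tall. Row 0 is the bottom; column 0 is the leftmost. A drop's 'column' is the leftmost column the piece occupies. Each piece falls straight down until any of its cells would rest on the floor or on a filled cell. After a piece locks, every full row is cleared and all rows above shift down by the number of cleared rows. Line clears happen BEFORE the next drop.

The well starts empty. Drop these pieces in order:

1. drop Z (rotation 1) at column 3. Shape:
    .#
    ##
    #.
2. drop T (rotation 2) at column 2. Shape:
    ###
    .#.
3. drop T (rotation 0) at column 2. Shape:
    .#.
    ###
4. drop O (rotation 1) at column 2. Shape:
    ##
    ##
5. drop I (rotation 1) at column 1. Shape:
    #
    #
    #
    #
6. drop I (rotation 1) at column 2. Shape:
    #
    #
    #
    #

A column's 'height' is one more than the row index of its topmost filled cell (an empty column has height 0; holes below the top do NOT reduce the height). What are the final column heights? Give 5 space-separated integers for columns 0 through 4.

Answer: 0 4 12 8 5

Derivation:
Drop 1: Z rot1 at col 3 lands with bottom-row=0; cleared 0 line(s) (total 0); column heights now [0 0 0 2 3], max=3
Drop 2: T rot2 at col 2 lands with bottom-row=2; cleared 0 line(s) (total 0); column heights now [0 0 4 4 4], max=4
Drop 3: T rot0 at col 2 lands with bottom-row=4; cleared 0 line(s) (total 0); column heights now [0 0 5 6 5], max=6
Drop 4: O rot1 at col 2 lands with bottom-row=6; cleared 0 line(s) (total 0); column heights now [0 0 8 8 5], max=8
Drop 5: I rot1 at col 1 lands with bottom-row=0; cleared 0 line(s) (total 0); column heights now [0 4 8 8 5], max=8
Drop 6: I rot1 at col 2 lands with bottom-row=8; cleared 0 line(s) (total 0); column heights now [0 4 12 8 5], max=12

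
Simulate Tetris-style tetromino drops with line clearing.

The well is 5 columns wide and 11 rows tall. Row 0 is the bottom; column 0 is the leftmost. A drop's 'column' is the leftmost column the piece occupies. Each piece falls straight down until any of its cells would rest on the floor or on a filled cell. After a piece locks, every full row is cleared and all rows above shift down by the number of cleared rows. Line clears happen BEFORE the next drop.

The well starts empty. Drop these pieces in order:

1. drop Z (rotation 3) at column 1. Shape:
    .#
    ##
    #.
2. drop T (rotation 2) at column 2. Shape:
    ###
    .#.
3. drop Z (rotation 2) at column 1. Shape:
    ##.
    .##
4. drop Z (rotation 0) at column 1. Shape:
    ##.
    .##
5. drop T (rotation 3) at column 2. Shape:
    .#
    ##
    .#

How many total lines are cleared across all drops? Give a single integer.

Answer: 0

Derivation:
Drop 1: Z rot3 at col 1 lands with bottom-row=0; cleared 0 line(s) (total 0); column heights now [0 2 3 0 0], max=3
Drop 2: T rot2 at col 2 lands with bottom-row=2; cleared 0 line(s) (total 0); column heights now [0 2 4 4 4], max=4
Drop 3: Z rot2 at col 1 lands with bottom-row=4; cleared 0 line(s) (total 0); column heights now [0 6 6 5 4], max=6
Drop 4: Z rot0 at col 1 lands with bottom-row=6; cleared 0 line(s) (total 0); column heights now [0 8 8 7 4], max=8
Drop 5: T rot3 at col 2 lands with bottom-row=7; cleared 0 line(s) (total 0); column heights now [0 8 9 10 4], max=10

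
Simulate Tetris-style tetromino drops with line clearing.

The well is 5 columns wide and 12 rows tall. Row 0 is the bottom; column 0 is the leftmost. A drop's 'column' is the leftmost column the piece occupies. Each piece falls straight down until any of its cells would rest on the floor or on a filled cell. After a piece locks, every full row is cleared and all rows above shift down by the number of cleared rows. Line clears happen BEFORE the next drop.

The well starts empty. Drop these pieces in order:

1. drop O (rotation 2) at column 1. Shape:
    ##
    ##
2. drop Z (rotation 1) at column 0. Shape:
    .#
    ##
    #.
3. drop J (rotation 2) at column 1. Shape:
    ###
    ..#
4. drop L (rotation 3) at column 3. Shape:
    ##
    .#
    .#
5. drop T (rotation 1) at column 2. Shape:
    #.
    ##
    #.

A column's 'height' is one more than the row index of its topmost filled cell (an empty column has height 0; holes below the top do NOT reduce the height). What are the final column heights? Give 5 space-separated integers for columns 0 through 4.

Answer: 3 5 8 7 6

Derivation:
Drop 1: O rot2 at col 1 lands with bottom-row=0; cleared 0 line(s) (total 0); column heights now [0 2 2 0 0], max=2
Drop 2: Z rot1 at col 0 lands with bottom-row=1; cleared 0 line(s) (total 0); column heights now [3 4 2 0 0], max=4
Drop 3: J rot2 at col 1 lands with bottom-row=3; cleared 0 line(s) (total 0); column heights now [3 5 5 5 0], max=5
Drop 4: L rot3 at col 3 lands with bottom-row=3; cleared 0 line(s) (total 0); column heights now [3 5 5 6 6], max=6
Drop 5: T rot1 at col 2 lands with bottom-row=5; cleared 0 line(s) (total 0); column heights now [3 5 8 7 6], max=8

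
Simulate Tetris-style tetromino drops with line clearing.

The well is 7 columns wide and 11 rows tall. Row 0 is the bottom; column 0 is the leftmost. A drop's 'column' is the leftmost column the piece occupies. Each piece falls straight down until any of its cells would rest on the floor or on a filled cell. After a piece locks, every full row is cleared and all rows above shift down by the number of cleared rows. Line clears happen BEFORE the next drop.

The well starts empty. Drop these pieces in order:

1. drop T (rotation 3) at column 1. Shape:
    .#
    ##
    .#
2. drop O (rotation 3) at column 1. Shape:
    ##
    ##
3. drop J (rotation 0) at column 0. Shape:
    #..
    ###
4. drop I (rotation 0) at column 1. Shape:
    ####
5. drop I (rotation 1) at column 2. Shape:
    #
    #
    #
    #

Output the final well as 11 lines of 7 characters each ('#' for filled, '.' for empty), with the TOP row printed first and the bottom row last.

Answer: ..#....
..#....
..#....
..#....
#####..
###....
.##....
.##....
..#....
.##....
..#....

Derivation:
Drop 1: T rot3 at col 1 lands with bottom-row=0; cleared 0 line(s) (total 0); column heights now [0 2 3 0 0 0 0], max=3
Drop 2: O rot3 at col 1 lands with bottom-row=3; cleared 0 line(s) (total 0); column heights now [0 5 5 0 0 0 0], max=5
Drop 3: J rot0 at col 0 lands with bottom-row=5; cleared 0 line(s) (total 0); column heights now [7 6 6 0 0 0 0], max=7
Drop 4: I rot0 at col 1 lands with bottom-row=6; cleared 0 line(s) (total 0); column heights now [7 7 7 7 7 0 0], max=7
Drop 5: I rot1 at col 2 lands with bottom-row=7; cleared 0 line(s) (total 0); column heights now [7 7 11 7 7 0 0], max=11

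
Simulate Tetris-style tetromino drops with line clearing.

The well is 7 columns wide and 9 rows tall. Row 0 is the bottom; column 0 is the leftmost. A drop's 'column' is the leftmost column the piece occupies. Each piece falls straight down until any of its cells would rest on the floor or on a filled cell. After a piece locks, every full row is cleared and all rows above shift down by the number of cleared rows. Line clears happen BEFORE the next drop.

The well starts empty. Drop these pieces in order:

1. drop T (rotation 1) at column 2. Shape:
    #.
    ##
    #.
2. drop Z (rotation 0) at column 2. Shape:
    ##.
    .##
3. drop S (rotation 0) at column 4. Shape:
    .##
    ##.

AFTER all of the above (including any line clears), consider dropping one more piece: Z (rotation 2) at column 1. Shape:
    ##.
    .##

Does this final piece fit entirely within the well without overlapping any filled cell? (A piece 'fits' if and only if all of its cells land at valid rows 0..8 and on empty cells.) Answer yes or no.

Answer: yes

Derivation:
Drop 1: T rot1 at col 2 lands with bottom-row=0; cleared 0 line(s) (total 0); column heights now [0 0 3 2 0 0 0], max=3
Drop 2: Z rot0 at col 2 lands with bottom-row=2; cleared 0 line(s) (total 0); column heights now [0 0 4 4 3 0 0], max=4
Drop 3: S rot0 at col 4 lands with bottom-row=3; cleared 0 line(s) (total 0); column heights now [0 0 4 4 4 5 5], max=5
Test piece Z rot2 at col 1 (width 3): heights before test = [0 0 4 4 4 5 5]; fits = True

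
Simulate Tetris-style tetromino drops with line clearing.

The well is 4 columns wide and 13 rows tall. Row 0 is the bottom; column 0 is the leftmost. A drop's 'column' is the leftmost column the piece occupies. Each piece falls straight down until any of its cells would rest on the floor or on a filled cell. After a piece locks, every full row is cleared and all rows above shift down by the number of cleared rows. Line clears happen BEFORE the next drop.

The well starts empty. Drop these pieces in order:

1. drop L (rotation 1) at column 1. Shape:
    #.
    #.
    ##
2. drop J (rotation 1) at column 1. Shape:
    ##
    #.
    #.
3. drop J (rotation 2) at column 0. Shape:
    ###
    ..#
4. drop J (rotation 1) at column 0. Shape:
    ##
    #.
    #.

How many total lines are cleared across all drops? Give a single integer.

Answer: 0

Derivation:
Drop 1: L rot1 at col 1 lands with bottom-row=0; cleared 0 line(s) (total 0); column heights now [0 3 1 0], max=3
Drop 2: J rot1 at col 1 lands with bottom-row=3; cleared 0 line(s) (total 0); column heights now [0 6 6 0], max=6
Drop 3: J rot2 at col 0 lands with bottom-row=6; cleared 0 line(s) (total 0); column heights now [8 8 8 0], max=8
Drop 4: J rot1 at col 0 lands with bottom-row=8; cleared 0 line(s) (total 0); column heights now [11 11 8 0], max=11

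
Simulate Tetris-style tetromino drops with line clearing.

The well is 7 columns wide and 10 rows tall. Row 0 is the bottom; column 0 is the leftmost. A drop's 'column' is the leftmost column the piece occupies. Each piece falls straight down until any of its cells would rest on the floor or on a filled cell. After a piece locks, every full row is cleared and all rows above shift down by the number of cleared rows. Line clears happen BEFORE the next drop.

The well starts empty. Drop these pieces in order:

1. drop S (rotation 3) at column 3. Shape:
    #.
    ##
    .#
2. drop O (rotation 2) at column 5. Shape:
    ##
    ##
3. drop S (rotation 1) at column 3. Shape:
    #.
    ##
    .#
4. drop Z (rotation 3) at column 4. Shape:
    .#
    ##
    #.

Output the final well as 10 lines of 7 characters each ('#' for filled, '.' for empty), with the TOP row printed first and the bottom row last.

Drop 1: S rot3 at col 3 lands with bottom-row=0; cleared 0 line(s) (total 0); column heights now [0 0 0 3 2 0 0], max=3
Drop 2: O rot2 at col 5 lands with bottom-row=0; cleared 0 line(s) (total 0); column heights now [0 0 0 3 2 2 2], max=3
Drop 3: S rot1 at col 3 lands with bottom-row=2; cleared 0 line(s) (total 0); column heights now [0 0 0 5 4 2 2], max=5
Drop 4: Z rot3 at col 4 lands with bottom-row=4; cleared 0 line(s) (total 0); column heights now [0 0 0 5 6 7 2], max=7

Answer: .......
.......
.......
.....#.
....##.
...##..
...##..
...##..
...####
....###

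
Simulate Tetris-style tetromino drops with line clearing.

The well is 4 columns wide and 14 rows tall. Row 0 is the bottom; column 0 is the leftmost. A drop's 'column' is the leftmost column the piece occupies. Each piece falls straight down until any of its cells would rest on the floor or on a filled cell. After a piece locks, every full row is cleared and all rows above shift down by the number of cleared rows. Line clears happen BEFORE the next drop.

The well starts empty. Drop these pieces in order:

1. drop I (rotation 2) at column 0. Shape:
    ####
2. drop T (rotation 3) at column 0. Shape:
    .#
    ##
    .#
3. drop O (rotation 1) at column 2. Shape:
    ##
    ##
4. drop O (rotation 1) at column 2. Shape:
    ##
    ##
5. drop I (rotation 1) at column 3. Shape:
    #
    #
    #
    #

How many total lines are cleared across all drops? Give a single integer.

Answer: 2

Derivation:
Drop 1: I rot2 at col 0 lands with bottom-row=0; cleared 1 line(s) (total 1); column heights now [0 0 0 0], max=0
Drop 2: T rot3 at col 0 lands with bottom-row=0; cleared 0 line(s) (total 1); column heights now [2 3 0 0], max=3
Drop 3: O rot1 at col 2 lands with bottom-row=0; cleared 1 line(s) (total 2); column heights now [0 2 1 1], max=2
Drop 4: O rot1 at col 2 lands with bottom-row=1; cleared 0 line(s) (total 2); column heights now [0 2 3 3], max=3
Drop 5: I rot1 at col 3 lands with bottom-row=3; cleared 0 line(s) (total 2); column heights now [0 2 3 7], max=7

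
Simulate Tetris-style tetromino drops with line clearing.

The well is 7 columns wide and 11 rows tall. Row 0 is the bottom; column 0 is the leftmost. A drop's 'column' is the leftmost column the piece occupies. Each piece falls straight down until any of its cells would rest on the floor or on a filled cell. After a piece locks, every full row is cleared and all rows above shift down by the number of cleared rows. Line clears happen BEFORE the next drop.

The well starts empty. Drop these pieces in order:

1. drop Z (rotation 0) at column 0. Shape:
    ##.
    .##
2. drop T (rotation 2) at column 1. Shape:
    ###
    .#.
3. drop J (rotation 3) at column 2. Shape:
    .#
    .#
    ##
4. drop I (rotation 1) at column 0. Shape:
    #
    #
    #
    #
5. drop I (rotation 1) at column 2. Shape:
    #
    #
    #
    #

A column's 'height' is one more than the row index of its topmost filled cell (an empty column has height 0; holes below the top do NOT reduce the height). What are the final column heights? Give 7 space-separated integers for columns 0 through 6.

Answer: 6 3 8 6 0 0 0

Derivation:
Drop 1: Z rot0 at col 0 lands with bottom-row=0; cleared 0 line(s) (total 0); column heights now [2 2 1 0 0 0 0], max=2
Drop 2: T rot2 at col 1 lands with bottom-row=1; cleared 0 line(s) (total 0); column heights now [2 3 3 3 0 0 0], max=3
Drop 3: J rot3 at col 2 lands with bottom-row=3; cleared 0 line(s) (total 0); column heights now [2 3 4 6 0 0 0], max=6
Drop 4: I rot1 at col 0 lands with bottom-row=2; cleared 0 line(s) (total 0); column heights now [6 3 4 6 0 0 0], max=6
Drop 5: I rot1 at col 2 lands with bottom-row=4; cleared 0 line(s) (total 0); column heights now [6 3 8 6 0 0 0], max=8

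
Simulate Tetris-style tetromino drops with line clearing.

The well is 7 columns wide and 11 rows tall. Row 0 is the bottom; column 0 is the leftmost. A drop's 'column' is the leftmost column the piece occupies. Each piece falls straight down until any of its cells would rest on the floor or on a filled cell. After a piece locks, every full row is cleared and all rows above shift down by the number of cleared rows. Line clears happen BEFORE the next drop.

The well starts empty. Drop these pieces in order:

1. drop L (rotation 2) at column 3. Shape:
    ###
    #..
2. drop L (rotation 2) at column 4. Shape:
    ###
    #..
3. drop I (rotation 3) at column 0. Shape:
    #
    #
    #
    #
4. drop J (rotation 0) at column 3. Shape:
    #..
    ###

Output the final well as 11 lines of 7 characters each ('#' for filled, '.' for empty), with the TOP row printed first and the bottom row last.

Answer: .......
.......
.......
.......
.......
...#...
...###.
#...###
#...#..
#..###.
#..#...

Derivation:
Drop 1: L rot2 at col 3 lands with bottom-row=0; cleared 0 line(s) (total 0); column heights now [0 0 0 2 2 2 0], max=2
Drop 2: L rot2 at col 4 lands with bottom-row=2; cleared 0 line(s) (total 0); column heights now [0 0 0 2 4 4 4], max=4
Drop 3: I rot3 at col 0 lands with bottom-row=0; cleared 0 line(s) (total 0); column heights now [4 0 0 2 4 4 4], max=4
Drop 4: J rot0 at col 3 lands with bottom-row=4; cleared 0 line(s) (total 0); column heights now [4 0 0 6 5 5 4], max=6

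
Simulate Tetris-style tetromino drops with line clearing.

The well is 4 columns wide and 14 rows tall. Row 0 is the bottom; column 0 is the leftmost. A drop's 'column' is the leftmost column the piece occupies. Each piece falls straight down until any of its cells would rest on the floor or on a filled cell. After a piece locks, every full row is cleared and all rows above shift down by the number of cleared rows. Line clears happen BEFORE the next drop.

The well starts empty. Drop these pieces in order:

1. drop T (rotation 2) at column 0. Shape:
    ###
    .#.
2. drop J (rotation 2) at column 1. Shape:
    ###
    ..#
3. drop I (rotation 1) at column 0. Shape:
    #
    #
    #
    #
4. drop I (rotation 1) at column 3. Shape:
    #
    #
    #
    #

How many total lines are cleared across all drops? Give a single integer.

Answer: 2

Derivation:
Drop 1: T rot2 at col 0 lands with bottom-row=0; cleared 0 line(s) (total 0); column heights now [2 2 2 0], max=2
Drop 2: J rot2 at col 1 lands with bottom-row=1; cleared 1 line(s) (total 1); column heights now [0 2 2 2], max=2
Drop 3: I rot1 at col 0 lands with bottom-row=0; cleared 1 line(s) (total 2); column heights now [3 1 0 0], max=3
Drop 4: I rot1 at col 3 lands with bottom-row=0; cleared 0 line(s) (total 2); column heights now [3 1 0 4], max=4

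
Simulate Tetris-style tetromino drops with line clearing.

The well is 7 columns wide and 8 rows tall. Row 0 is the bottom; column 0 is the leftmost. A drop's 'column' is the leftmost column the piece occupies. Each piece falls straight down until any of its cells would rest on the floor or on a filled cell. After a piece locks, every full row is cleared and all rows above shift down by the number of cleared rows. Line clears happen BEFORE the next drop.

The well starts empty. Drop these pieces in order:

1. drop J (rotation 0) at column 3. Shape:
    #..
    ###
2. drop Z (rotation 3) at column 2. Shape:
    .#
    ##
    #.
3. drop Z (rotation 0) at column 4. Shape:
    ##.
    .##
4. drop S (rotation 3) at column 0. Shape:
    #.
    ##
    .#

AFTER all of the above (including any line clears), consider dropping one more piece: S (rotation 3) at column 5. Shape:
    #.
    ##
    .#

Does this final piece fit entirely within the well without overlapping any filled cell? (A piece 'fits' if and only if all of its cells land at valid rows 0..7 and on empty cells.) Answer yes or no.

Answer: yes

Derivation:
Drop 1: J rot0 at col 3 lands with bottom-row=0; cleared 0 line(s) (total 0); column heights now [0 0 0 2 1 1 0], max=2
Drop 2: Z rot3 at col 2 lands with bottom-row=1; cleared 0 line(s) (total 0); column heights now [0 0 3 4 1 1 0], max=4
Drop 3: Z rot0 at col 4 lands with bottom-row=1; cleared 0 line(s) (total 0); column heights now [0 0 3 4 3 3 2], max=4
Drop 4: S rot3 at col 0 lands with bottom-row=0; cleared 0 line(s) (total 0); column heights now [3 2 3 4 3 3 2], max=4
Test piece S rot3 at col 5 (width 2): heights before test = [3 2 3 4 3 3 2]; fits = True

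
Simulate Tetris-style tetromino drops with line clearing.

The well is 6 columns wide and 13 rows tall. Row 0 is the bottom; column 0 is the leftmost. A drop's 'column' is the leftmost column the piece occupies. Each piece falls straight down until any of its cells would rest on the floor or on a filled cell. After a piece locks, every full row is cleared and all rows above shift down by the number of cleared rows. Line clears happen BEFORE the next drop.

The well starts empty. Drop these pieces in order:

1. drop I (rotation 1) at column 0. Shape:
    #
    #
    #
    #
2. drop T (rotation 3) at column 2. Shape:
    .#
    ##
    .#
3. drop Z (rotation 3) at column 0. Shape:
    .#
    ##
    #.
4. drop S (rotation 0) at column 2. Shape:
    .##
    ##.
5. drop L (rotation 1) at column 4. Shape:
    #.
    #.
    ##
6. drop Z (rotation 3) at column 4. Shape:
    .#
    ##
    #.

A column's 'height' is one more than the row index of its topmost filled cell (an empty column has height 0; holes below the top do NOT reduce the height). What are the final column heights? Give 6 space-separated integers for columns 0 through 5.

Answer: 6 7 4 5 10 11

Derivation:
Drop 1: I rot1 at col 0 lands with bottom-row=0; cleared 0 line(s) (total 0); column heights now [4 0 0 0 0 0], max=4
Drop 2: T rot3 at col 2 lands with bottom-row=0; cleared 0 line(s) (total 0); column heights now [4 0 2 3 0 0], max=4
Drop 3: Z rot3 at col 0 lands with bottom-row=4; cleared 0 line(s) (total 0); column heights now [6 7 2 3 0 0], max=7
Drop 4: S rot0 at col 2 lands with bottom-row=3; cleared 0 line(s) (total 0); column heights now [6 7 4 5 5 0], max=7
Drop 5: L rot1 at col 4 lands with bottom-row=5; cleared 0 line(s) (total 0); column heights now [6 7 4 5 8 6], max=8
Drop 6: Z rot3 at col 4 lands with bottom-row=8; cleared 0 line(s) (total 0); column heights now [6 7 4 5 10 11], max=11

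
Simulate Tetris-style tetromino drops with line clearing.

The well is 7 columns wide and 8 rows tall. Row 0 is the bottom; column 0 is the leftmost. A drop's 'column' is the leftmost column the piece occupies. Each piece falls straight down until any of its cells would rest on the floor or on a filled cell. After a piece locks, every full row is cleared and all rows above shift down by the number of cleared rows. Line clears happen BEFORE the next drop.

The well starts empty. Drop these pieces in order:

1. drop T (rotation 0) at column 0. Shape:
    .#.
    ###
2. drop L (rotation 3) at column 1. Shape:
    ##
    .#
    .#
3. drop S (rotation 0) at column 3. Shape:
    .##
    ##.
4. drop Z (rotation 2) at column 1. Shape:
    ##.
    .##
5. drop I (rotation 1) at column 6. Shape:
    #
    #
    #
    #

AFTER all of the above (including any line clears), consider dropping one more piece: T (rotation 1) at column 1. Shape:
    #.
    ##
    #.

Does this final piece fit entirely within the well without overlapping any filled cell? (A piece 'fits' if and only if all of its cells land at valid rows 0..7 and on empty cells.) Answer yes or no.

Answer: no

Derivation:
Drop 1: T rot0 at col 0 lands with bottom-row=0; cleared 0 line(s) (total 0); column heights now [1 2 1 0 0 0 0], max=2
Drop 2: L rot3 at col 1 lands with bottom-row=1; cleared 0 line(s) (total 0); column heights now [1 4 4 0 0 0 0], max=4
Drop 3: S rot0 at col 3 lands with bottom-row=0; cleared 0 line(s) (total 0); column heights now [1 4 4 1 2 2 0], max=4
Drop 4: Z rot2 at col 1 lands with bottom-row=4; cleared 0 line(s) (total 0); column heights now [1 6 6 5 2 2 0], max=6
Drop 5: I rot1 at col 6 lands with bottom-row=0; cleared 0 line(s) (total 0); column heights now [1 6 6 5 2 2 4], max=6
Test piece T rot1 at col 1 (width 2): heights before test = [1 6 6 5 2 2 4]; fits = False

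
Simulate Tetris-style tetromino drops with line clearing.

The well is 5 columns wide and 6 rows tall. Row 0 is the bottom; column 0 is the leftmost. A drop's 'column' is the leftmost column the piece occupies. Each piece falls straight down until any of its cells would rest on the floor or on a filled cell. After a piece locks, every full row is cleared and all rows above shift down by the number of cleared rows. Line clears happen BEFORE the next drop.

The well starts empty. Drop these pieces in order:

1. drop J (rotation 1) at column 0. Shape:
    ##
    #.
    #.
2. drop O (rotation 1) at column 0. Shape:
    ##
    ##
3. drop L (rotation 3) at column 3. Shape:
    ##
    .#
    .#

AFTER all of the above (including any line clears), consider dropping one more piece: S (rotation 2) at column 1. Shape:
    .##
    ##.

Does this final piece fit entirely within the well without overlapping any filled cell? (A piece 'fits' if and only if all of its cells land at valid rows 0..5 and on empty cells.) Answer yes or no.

Answer: no

Derivation:
Drop 1: J rot1 at col 0 lands with bottom-row=0; cleared 0 line(s) (total 0); column heights now [3 3 0 0 0], max=3
Drop 2: O rot1 at col 0 lands with bottom-row=3; cleared 0 line(s) (total 0); column heights now [5 5 0 0 0], max=5
Drop 3: L rot3 at col 3 lands with bottom-row=0; cleared 0 line(s) (total 0); column heights now [5 5 0 3 3], max=5
Test piece S rot2 at col 1 (width 3): heights before test = [5 5 0 3 3]; fits = False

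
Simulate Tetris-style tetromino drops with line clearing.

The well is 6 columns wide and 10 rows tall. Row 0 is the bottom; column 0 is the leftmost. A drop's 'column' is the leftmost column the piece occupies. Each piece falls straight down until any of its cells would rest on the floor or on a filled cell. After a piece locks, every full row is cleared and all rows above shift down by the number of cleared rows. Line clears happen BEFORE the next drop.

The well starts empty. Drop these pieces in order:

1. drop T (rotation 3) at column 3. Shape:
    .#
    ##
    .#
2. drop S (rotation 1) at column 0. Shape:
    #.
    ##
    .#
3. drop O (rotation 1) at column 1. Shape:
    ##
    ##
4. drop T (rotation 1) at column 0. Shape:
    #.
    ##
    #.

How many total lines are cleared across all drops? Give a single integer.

Answer: 0

Derivation:
Drop 1: T rot3 at col 3 lands with bottom-row=0; cleared 0 line(s) (total 0); column heights now [0 0 0 2 3 0], max=3
Drop 2: S rot1 at col 0 lands with bottom-row=0; cleared 0 line(s) (total 0); column heights now [3 2 0 2 3 0], max=3
Drop 3: O rot1 at col 1 lands with bottom-row=2; cleared 0 line(s) (total 0); column heights now [3 4 4 2 3 0], max=4
Drop 4: T rot1 at col 0 lands with bottom-row=3; cleared 0 line(s) (total 0); column heights now [6 5 4 2 3 0], max=6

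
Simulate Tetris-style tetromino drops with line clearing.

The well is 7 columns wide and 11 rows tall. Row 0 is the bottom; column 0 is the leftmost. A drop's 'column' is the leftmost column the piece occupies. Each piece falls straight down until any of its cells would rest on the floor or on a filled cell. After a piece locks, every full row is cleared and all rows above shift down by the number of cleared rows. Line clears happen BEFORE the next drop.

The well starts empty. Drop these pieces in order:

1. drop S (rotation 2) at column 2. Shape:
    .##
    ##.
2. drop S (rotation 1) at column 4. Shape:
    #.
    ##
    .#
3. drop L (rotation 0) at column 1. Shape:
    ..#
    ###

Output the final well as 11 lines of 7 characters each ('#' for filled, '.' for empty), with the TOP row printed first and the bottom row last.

Answer: .......
.......
.......
.......
.......
.......
.......
...##..
.#####.
...###.
..##...

Derivation:
Drop 1: S rot2 at col 2 lands with bottom-row=0; cleared 0 line(s) (total 0); column heights now [0 0 1 2 2 0 0], max=2
Drop 2: S rot1 at col 4 lands with bottom-row=1; cleared 0 line(s) (total 0); column heights now [0 0 1 2 4 3 0], max=4
Drop 3: L rot0 at col 1 lands with bottom-row=2; cleared 0 line(s) (total 0); column heights now [0 3 3 4 4 3 0], max=4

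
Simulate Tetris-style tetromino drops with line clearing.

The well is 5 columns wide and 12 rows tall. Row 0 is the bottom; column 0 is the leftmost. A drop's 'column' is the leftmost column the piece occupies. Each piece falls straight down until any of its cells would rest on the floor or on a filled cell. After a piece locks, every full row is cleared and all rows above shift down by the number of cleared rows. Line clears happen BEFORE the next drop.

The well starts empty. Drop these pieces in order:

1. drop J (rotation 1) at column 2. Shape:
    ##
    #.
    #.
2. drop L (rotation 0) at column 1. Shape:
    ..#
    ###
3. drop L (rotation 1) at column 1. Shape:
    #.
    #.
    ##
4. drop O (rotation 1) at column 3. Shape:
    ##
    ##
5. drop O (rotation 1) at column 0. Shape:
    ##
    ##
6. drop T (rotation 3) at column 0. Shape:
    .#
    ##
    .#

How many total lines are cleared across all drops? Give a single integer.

Drop 1: J rot1 at col 2 lands with bottom-row=0; cleared 0 line(s) (total 0); column heights now [0 0 3 3 0], max=3
Drop 2: L rot0 at col 1 lands with bottom-row=3; cleared 0 line(s) (total 0); column heights now [0 4 4 5 0], max=5
Drop 3: L rot1 at col 1 lands with bottom-row=4; cleared 0 line(s) (total 0); column heights now [0 7 5 5 0], max=7
Drop 4: O rot1 at col 3 lands with bottom-row=5; cleared 0 line(s) (total 0); column heights now [0 7 5 7 7], max=7
Drop 5: O rot1 at col 0 lands with bottom-row=7; cleared 0 line(s) (total 0); column heights now [9 9 5 7 7], max=9
Drop 6: T rot3 at col 0 lands with bottom-row=9; cleared 0 line(s) (total 0); column heights now [11 12 5 7 7], max=12

Answer: 0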